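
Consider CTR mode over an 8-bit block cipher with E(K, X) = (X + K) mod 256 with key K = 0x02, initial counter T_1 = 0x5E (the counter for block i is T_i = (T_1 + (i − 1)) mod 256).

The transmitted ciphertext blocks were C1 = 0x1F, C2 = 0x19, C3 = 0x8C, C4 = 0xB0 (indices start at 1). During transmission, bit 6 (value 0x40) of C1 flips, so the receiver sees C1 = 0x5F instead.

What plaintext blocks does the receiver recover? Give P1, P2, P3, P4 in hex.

CTR decryption: S_i = E(K, T_i) where T_i is the counter for block i; P_i = C_i ⊕ S_i.
Only C1 changed, to 0x5F. In CTR, a change in C_i flips the same bit in P_i only; the keystream is unaffected. Decrypting the received ciphertext:
P1: T = 0x5E, S = E(K, T) = 0x60; 0x5F ⊕ 0x60 = 0x3F.
P2: T = 0x5F, S = E(K, T) = 0x61; 0x19 ⊕ 0x61 = 0x78.
P3: T = 0x60, S = E(K, T) = 0x62; 0x8C ⊕ 0x62 = 0xEE.
P4: T = 0x61, S = E(K, T) = 0x63; 0xB0 ⊕ 0x63 = 0xD3.
Blocks that differ from the original plaintext: P1.

P1 = 0x3F, P2 = 0x78, P3 = 0xEE, P4 = 0xD3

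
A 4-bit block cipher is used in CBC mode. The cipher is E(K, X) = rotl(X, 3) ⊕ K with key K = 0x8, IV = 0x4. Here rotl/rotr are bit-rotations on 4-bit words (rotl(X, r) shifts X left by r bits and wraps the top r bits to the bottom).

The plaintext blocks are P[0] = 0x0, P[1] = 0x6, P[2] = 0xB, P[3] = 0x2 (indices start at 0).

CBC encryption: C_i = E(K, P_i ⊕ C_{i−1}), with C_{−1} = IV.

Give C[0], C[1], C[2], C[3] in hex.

C[0] = 0xA, C[1] = 0xE, C[2] = 0x2, C[3] = 0x8

C[0]: P[0] ⊕ 0x4 = 0x4; E(K, 0x4) = 0xA.
C[1]: P[1] ⊕ 0xA = 0xC; E(K, 0xC) = 0xE.
C[2]: P[2] ⊕ 0xE = 0x5; E(K, 0x5) = 0x2.
C[3]: P[3] ⊕ 0x2 = 0x0; E(K, 0x0) = 0x8.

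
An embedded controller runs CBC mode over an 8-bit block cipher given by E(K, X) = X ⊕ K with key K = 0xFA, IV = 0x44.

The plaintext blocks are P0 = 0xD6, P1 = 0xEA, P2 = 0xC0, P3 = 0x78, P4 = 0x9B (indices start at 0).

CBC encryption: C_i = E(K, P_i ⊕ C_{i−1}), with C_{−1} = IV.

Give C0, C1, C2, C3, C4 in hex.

C0 = 0x68, C1 = 0x78, C2 = 0x42, C3 = 0xC0, C4 = 0xA1

C0: P0 ⊕ 0x44 = 0x92; E(K, 0x92) = 0x68.
C1: P1 ⊕ 0x68 = 0x82; E(K, 0x82) = 0x78.
C2: P2 ⊕ 0x78 = 0xB8; E(K, 0xB8) = 0x42.
C3: P3 ⊕ 0x42 = 0x3A; E(K, 0x3A) = 0xC0.
C4: P4 ⊕ 0xC0 = 0x5B; E(K, 0x5B) = 0xA1.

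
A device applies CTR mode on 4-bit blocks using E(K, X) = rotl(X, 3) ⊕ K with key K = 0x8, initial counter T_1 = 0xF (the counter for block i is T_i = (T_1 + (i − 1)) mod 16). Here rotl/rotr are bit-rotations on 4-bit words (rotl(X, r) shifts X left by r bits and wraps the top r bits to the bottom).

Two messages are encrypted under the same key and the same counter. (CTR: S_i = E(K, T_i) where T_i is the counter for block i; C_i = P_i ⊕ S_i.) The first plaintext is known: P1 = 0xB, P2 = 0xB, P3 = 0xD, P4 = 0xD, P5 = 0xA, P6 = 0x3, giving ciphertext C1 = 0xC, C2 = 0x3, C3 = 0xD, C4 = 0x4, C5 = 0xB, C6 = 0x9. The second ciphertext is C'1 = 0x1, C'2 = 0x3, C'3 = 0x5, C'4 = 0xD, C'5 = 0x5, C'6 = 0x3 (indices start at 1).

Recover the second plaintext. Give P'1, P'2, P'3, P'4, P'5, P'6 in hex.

P'1 = 0x6, P'2 = 0xB, P'3 = 0x5, P'4 = 0x4, P'5 = 0x4, P'6 = 0x9

In CTR with a reused counter, both messages share the same keystream S_i, so C_i ⊕ C'_i = P_i ⊕ P'_i and thus P'_i = P_i ⊕ C_i ⊕ C'_i.
P'1: 0xB ⊕ 0xC ⊕ 0x1 = 0x6.
P'2: 0xB ⊕ 0x3 ⊕ 0x3 = 0xB.
P'3: 0xD ⊕ 0xD ⊕ 0x5 = 0x5.
P'4: 0xD ⊕ 0x4 ⊕ 0xD = 0x4.
P'5: 0xA ⊕ 0xB ⊕ 0x5 = 0x4.
P'6: 0x3 ⊕ 0x9 ⊕ 0x3 = 0x9.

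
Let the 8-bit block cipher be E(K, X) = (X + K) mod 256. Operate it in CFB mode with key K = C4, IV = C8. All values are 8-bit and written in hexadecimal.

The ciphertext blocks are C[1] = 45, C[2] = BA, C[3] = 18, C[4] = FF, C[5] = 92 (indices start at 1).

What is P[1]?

CFB decryption: P_i = C_i ⊕ E(K, C_{i−1}), with C_{0} = IV.
P[1]: E(K, C8) = 8C; 45 ⊕ 8C = C9.

P[1] = C9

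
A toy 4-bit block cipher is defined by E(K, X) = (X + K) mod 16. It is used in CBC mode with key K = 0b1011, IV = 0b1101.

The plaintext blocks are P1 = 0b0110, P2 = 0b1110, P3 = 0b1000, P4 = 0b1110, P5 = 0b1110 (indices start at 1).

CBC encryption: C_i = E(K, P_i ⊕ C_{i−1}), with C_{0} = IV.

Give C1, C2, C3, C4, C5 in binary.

C1: P1 ⊕ 0b1101 = 0b1011; E(K, 0b1011) = 0b0110.
C2: P2 ⊕ 0b0110 = 0b1000; E(K, 0b1000) = 0b0011.
C3: P3 ⊕ 0b0011 = 0b1011; E(K, 0b1011) = 0b0110.
C4: P4 ⊕ 0b0110 = 0b1000; E(K, 0b1000) = 0b0011.
C5: P5 ⊕ 0b0011 = 0b1101; E(K, 0b1101) = 0b1000.

C1 = 0b0110, C2 = 0b0011, C3 = 0b0110, C4 = 0b0011, C5 = 0b1000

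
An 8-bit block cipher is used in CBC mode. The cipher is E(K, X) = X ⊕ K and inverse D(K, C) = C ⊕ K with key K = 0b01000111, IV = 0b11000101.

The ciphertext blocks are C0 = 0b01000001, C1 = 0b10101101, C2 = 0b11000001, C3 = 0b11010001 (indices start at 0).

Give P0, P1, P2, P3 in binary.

P0 = 0b11000011, P1 = 0b10101011, P2 = 0b00101011, P3 = 0b01010111

CBC decryption: P_i = D(K, C_i) ⊕ C_{i−1}, with C_{−1} = IV.
P0: D(K, 0b01000001) = 0b00000110; 0b00000110 ⊕ 0b11000101 = 0b11000011.
P1: D(K, 0b10101101) = 0b11101010; 0b11101010 ⊕ 0b01000001 = 0b10101011.
P2: D(K, 0b11000001) = 0b10000110; 0b10000110 ⊕ 0b10101101 = 0b00101011.
P3: D(K, 0b11010001) = 0b10010110; 0b10010110 ⊕ 0b11000001 = 0b01010111.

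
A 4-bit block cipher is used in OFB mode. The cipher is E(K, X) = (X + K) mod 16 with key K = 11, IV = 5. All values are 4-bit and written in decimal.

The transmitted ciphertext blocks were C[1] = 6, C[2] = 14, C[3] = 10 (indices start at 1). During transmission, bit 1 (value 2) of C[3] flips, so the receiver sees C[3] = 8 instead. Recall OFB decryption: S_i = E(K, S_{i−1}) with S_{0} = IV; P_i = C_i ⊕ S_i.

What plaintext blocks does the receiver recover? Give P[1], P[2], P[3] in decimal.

Only C[3] changed, to 8. In OFB, a change in C_i flips the same bit in P_i only; the keystream is unaffected. Decrypting the received ciphertext:
P[1]: S = E(K, 5) = 0; 6 ⊕ 0 = 6.
P[2]: S = E(K, 0) = 11; 14 ⊕ 11 = 5.
P[3]: S = E(K, 11) = 6; 8 ⊕ 6 = 14.
Blocks that differ from the original plaintext: P[3].

P[1] = 6, P[2] = 5, P[3] = 14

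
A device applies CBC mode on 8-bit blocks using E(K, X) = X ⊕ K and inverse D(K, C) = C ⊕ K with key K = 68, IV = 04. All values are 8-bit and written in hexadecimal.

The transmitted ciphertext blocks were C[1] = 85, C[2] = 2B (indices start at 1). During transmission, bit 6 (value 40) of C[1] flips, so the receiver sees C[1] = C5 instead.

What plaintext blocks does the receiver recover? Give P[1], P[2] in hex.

P[1] = A9, P[2] = 86

CBC decryption: P_i = D(K, C_i) ⊕ C_{i−1}, with C_{0} = IV.
Only C[1] changed, to C5. In CBC, a change in C_i garbles P_i and flips the same bit in P_{i+1}. Decrypting the received ciphertext:
P[1]: D(K, C5) = AD; AD ⊕ 04 = A9.
P[2]: D(K, 2B) = 43; 43 ⊕ C5 = 86.
Blocks that differ from the original plaintext: P[1], P[2].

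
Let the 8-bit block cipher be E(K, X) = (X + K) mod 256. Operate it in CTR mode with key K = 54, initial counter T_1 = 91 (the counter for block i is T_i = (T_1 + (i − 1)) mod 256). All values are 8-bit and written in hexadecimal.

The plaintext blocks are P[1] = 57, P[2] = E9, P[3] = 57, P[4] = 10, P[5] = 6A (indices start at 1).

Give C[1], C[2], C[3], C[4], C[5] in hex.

C[1] = B2, C[2] = 0F, C[3] = B0, C[4] = F8, C[5] = 83

CTR encryption: S_i = E(K, T_i) where T_i is the counter for block i; C_i = P_i ⊕ S_i.
C[1]: T = 91, S = E(K, T) = E5; 57 ⊕ E5 = B2.
C[2]: T = 92, S = E(K, T) = E6; E9 ⊕ E6 = 0F.
C[3]: T = 93, S = E(K, T) = E7; 57 ⊕ E7 = B0.
C[4]: T = 94, S = E(K, T) = E8; 10 ⊕ E8 = F8.
C[5]: T = 95, S = E(K, T) = E9; 6A ⊕ E9 = 83.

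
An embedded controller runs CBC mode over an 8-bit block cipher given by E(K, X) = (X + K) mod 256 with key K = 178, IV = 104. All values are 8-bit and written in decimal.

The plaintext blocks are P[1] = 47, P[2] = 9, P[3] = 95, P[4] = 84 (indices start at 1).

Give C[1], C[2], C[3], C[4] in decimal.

CBC encryption: C_i = E(K, P_i ⊕ C_{i−1}), with C_{0} = IV.
C[1]: P[1] ⊕ 104 = 71; E(K, 71) = 249.
C[2]: P[2] ⊕ 249 = 240; E(K, 240) = 162.
C[3]: P[3] ⊕ 162 = 253; E(K, 253) = 175.
C[4]: P[4] ⊕ 175 = 251; E(K, 251) = 173.

C[1] = 249, C[2] = 162, C[3] = 175, C[4] = 173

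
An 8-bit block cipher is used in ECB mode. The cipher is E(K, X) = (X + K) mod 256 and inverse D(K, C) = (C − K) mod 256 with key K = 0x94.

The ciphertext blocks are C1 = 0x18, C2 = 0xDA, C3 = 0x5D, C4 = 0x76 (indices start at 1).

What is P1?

ECB decryption: P_i = D(K, C_i).
P1: D(K, 0x18) = 0x84.

P1 = 0x84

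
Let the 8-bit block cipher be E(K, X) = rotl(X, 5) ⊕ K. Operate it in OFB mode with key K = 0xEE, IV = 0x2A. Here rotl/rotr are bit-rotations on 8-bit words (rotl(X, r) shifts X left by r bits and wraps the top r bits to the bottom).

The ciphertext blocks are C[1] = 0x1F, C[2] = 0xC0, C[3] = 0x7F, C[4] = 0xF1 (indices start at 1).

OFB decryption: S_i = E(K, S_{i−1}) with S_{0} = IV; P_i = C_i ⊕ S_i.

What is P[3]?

P[1]: S = E(K, 0x2A) = 0xAB; 0x1F ⊕ 0xAB = 0xB4.
P[2]: S = E(K, 0xAB) = 0x9B; 0xC0 ⊕ 0x9B = 0x5B.
P[3]: S = E(K, 0x9B) = 0x9D; 0x7F ⊕ 0x9D = 0xE2.

P[3] = 0xE2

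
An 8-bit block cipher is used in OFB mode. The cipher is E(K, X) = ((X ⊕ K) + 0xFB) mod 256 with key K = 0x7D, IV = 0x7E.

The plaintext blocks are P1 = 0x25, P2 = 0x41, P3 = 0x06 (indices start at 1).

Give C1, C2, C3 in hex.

OFB encryption: S_i = E(K, S_{i−1}) with S_{0} = IV; C_i = P_i ⊕ S_i.
C1: S = E(K, 0x7E) = 0xFE; 0x25 ⊕ 0xFE = 0xDB.
C2: S = E(K, 0xFE) = 0x7E; 0x41 ⊕ 0x7E = 0x3F.
C3: S = E(K, 0x7E) = 0xFE; 0x06 ⊕ 0xFE = 0xF8.

C1 = 0xDB, C2 = 0x3F, C3 = 0xF8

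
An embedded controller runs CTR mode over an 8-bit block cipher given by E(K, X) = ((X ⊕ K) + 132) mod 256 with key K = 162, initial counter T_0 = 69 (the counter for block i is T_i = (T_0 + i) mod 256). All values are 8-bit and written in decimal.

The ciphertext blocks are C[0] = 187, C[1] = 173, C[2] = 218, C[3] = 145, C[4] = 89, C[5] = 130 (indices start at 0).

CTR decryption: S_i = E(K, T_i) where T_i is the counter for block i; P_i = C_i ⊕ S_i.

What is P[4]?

P[4] = 54

P[4]: T = 73, S = E(K, T) = 111; 89 ⊕ 111 = 54.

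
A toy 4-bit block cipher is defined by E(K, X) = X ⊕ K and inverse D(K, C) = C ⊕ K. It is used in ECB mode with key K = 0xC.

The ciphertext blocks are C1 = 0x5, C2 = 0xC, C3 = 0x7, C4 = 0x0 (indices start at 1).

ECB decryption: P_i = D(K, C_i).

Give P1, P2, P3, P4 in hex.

P1 = 0x9, P2 = 0x0, P3 = 0xB, P4 = 0xC

P1: D(K, 0x5) = 0x9.
P2: D(K, 0xC) = 0x0.
P3: D(K, 0x7) = 0xB.
P4: D(K, 0x0) = 0xC.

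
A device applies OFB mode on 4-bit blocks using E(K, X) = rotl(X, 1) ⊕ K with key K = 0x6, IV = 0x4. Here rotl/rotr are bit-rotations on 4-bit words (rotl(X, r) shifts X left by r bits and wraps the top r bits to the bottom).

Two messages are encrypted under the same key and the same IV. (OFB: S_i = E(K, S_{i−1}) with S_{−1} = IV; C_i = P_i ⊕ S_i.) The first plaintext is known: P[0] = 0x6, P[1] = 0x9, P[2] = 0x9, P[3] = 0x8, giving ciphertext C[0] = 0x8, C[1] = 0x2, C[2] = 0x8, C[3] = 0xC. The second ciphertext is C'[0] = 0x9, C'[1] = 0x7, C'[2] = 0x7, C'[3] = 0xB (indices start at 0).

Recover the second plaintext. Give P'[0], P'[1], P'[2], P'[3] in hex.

In OFB with a reused IV, both messages share the same keystream S_i, so C_i ⊕ C'_i = P_i ⊕ P'_i and thus P'_i = P_i ⊕ C_i ⊕ C'_i.
P'[0]: 0x6 ⊕ 0x8 ⊕ 0x9 = 0x7.
P'[1]: 0x9 ⊕ 0x2 ⊕ 0x7 = 0xC.
P'[2]: 0x9 ⊕ 0x8 ⊕ 0x7 = 0x6.
P'[3]: 0x8 ⊕ 0xC ⊕ 0xB = 0xF.

P'[0] = 0x7, P'[1] = 0xC, P'[2] = 0x6, P'[3] = 0xF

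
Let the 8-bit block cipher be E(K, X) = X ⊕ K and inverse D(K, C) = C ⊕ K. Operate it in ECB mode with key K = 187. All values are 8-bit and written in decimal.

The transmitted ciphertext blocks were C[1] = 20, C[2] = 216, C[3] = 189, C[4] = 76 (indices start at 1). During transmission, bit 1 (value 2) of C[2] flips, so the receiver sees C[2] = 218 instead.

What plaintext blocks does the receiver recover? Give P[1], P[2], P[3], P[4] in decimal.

ECB decryption: P_i = D(K, C_i).
Only C[2] changed, to 218. In ECB, a change in C_i affects only P_i. Decrypting the received ciphertext:
P[1]: D(K, 20) = 175.
P[2]: D(K, 218) = 97.
P[3]: D(K, 189) = 6.
P[4]: D(K, 76) = 247.
Blocks that differ from the original plaintext: P[2].

P[1] = 175, P[2] = 97, P[3] = 6, P[4] = 247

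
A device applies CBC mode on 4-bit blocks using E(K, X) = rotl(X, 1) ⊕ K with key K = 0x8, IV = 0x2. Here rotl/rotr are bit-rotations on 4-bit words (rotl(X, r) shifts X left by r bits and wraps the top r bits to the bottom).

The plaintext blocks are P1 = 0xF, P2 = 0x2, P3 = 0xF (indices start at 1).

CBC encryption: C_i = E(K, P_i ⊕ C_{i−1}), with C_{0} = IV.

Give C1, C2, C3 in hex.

C1: P1 ⊕ 0x2 = 0xD; E(K, 0xD) = 0x3.
C2: P2 ⊕ 0x3 = 0x1; E(K, 0x1) = 0xA.
C3: P3 ⊕ 0xA = 0x5; E(K, 0x5) = 0x2.

C1 = 0x3, C2 = 0xA, C3 = 0x2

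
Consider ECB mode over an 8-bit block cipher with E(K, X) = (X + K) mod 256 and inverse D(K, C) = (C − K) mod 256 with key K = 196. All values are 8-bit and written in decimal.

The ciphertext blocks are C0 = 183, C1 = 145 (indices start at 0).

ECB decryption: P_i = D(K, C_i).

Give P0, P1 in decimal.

P0 = 243, P1 = 205

P0: D(K, 183) = 243.
P1: D(K, 145) = 205.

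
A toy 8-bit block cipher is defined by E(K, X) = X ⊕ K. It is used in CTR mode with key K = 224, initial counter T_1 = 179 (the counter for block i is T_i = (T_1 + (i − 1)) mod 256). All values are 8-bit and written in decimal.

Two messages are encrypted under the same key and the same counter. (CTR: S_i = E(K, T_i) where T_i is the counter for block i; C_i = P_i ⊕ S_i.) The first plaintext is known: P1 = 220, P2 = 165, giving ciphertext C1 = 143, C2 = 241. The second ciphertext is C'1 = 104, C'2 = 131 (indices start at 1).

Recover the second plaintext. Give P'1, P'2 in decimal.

P'1 = 59, P'2 = 215

In CTR with a reused counter, both messages share the same keystream S_i, so C_i ⊕ C'_i = P_i ⊕ P'_i and thus P'_i = P_i ⊕ C_i ⊕ C'_i.
P'1: 220 ⊕ 143 ⊕ 104 = 59.
P'2: 165 ⊕ 241 ⊕ 131 = 215.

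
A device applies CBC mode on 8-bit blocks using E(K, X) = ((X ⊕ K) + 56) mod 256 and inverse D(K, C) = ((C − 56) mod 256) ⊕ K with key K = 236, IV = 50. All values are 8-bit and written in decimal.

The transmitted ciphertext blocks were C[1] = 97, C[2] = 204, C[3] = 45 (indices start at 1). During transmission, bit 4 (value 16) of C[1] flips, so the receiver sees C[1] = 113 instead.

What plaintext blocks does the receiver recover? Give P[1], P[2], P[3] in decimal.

CBC decryption: P_i = D(K, C_i) ⊕ C_{i−1}, with C_{0} = IV.
Only C[1] changed, to 113. In CBC, a change in C_i garbles P_i and flips the same bit in P_{i+1}. Decrypting the received ciphertext:
P[1]: D(K, 113) = 213; 213 ⊕ 50 = 231.
P[2]: D(K, 204) = 120; 120 ⊕ 113 = 9.
P[3]: D(K, 45) = 25; 25 ⊕ 204 = 213.
Blocks that differ from the original plaintext: P[1], P[2].

P[1] = 231, P[2] = 9, P[3] = 213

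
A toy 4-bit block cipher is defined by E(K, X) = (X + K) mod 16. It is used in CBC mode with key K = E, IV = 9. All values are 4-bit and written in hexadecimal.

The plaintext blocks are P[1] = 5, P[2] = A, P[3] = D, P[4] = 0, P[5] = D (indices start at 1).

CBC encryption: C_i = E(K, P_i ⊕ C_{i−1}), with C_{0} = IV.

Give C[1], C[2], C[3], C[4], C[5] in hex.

C[1] = A, C[2] = E, C[3] = 1, C[4] = F, C[5] = 0

C[1]: P[1] ⊕ 9 = C; E(K, C) = A.
C[2]: P[2] ⊕ A = 0; E(K, 0) = E.
C[3]: P[3] ⊕ E = 3; E(K, 3) = 1.
C[4]: P[4] ⊕ 1 = 1; E(K, 1) = F.
C[5]: P[5] ⊕ F = 2; E(K, 2) = 0.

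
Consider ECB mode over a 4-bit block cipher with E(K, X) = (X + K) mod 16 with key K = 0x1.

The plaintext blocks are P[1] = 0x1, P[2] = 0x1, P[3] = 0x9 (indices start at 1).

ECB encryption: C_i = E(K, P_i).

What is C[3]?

C[3]: E(K, 0x9) = 0xA.

C[3] = 0xA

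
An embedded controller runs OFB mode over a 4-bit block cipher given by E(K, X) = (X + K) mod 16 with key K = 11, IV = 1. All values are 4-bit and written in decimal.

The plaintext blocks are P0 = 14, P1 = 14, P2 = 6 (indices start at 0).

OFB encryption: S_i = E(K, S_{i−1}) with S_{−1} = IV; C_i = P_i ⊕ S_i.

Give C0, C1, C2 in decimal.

C0: S = E(K, 1) = 12; 14 ⊕ 12 = 2.
C1: S = E(K, 12) = 7; 14 ⊕ 7 = 9.
C2: S = E(K, 7) = 2; 6 ⊕ 2 = 4.

C0 = 2, C1 = 9, C2 = 4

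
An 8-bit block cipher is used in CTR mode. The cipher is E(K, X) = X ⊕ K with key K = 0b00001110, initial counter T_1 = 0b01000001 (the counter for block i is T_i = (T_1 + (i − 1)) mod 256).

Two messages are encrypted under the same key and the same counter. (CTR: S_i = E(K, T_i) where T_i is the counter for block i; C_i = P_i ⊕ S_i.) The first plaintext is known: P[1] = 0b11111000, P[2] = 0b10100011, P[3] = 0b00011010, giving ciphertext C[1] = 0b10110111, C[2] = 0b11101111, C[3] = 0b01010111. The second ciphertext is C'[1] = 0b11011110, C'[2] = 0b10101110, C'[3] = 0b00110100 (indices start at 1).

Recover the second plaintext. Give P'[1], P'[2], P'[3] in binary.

P'[1] = 0b10010001, P'[2] = 0b11100010, P'[3] = 0b01111001

In CTR with a reused counter, both messages share the same keystream S_i, so C_i ⊕ C'_i = P_i ⊕ P'_i and thus P'_i = P_i ⊕ C_i ⊕ C'_i.
P'[1]: 0b11111000 ⊕ 0b10110111 ⊕ 0b11011110 = 0b10010001.
P'[2]: 0b10100011 ⊕ 0b11101111 ⊕ 0b10101110 = 0b11100010.
P'[3]: 0b00011010 ⊕ 0b01010111 ⊕ 0b00110100 = 0b01111001.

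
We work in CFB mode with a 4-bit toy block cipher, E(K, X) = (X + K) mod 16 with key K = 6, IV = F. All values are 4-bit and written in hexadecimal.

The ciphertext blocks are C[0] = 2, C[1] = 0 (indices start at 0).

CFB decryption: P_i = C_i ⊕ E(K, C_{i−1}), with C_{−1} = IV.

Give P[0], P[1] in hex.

P[0]: E(K, F) = 5; 2 ⊕ 5 = 7.
P[1]: E(K, 2) = 8; 0 ⊕ 8 = 8.

P[0] = 7, P[1] = 8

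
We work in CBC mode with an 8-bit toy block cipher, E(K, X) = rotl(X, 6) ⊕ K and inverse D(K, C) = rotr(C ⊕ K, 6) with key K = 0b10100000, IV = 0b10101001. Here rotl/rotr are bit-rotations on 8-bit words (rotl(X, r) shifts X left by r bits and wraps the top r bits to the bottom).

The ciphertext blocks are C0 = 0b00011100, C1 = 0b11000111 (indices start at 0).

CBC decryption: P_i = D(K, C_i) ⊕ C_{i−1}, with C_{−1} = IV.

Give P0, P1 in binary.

P0: D(K, 0b00011100) = 0b11110010; 0b11110010 ⊕ 0b10101001 = 0b01011011.
P1: D(K, 0b11000111) = 0b10011101; 0b10011101 ⊕ 0b00011100 = 0b10000001.

P0 = 0b01011011, P1 = 0b10000001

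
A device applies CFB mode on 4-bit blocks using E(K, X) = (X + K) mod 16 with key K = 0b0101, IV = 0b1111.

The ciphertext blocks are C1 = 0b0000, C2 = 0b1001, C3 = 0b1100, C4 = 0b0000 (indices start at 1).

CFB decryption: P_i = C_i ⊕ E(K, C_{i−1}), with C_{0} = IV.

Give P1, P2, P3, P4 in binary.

P1: E(K, 0b1111) = 0b0100; 0b0000 ⊕ 0b0100 = 0b0100.
P2: E(K, 0b0000) = 0b0101; 0b1001 ⊕ 0b0101 = 0b1100.
P3: E(K, 0b1001) = 0b1110; 0b1100 ⊕ 0b1110 = 0b0010.
P4: E(K, 0b1100) = 0b0001; 0b0000 ⊕ 0b0001 = 0b0001.

P1 = 0b0100, P2 = 0b1100, P3 = 0b0010, P4 = 0b0001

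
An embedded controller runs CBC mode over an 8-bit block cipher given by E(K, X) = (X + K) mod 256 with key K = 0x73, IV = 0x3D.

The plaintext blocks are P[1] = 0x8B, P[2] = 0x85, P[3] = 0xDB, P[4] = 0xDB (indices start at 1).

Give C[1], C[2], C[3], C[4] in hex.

CBC encryption: C_i = E(K, P_i ⊕ C_{i−1}), with C_{0} = IV.
C[1]: P[1] ⊕ 0x3D = 0xB6; E(K, 0xB6) = 0x29.
C[2]: P[2] ⊕ 0x29 = 0xAC; E(K, 0xAC) = 0x1F.
C[3]: P[3] ⊕ 0x1F = 0xC4; E(K, 0xC4) = 0x37.
C[4]: P[4] ⊕ 0x37 = 0xEC; E(K, 0xEC) = 0x5F.

C[1] = 0x29, C[2] = 0x1F, C[3] = 0x37, C[4] = 0x5F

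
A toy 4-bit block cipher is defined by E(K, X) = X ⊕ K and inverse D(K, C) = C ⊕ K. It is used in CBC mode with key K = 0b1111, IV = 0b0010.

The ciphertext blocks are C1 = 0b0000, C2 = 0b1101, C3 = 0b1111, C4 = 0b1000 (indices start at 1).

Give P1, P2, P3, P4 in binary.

CBC decryption: P_i = D(K, C_i) ⊕ C_{i−1}, with C_{0} = IV.
P1: D(K, 0b0000) = 0b1111; 0b1111 ⊕ 0b0010 = 0b1101.
P2: D(K, 0b1101) = 0b0010; 0b0010 ⊕ 0b0000 = 0b0010.
P3: D(K, 0b1111) = 0b0000; 0b0000 ⊕ 0b1101 = 0b1101.
P4: D(K, 0b1000) = 0b0111; 0b0111 ⊕ 0b1111 = 0b1000.

P1 = 0b1101, P2 = 0b0010, P3 = 0b1101, P4 = 0b1000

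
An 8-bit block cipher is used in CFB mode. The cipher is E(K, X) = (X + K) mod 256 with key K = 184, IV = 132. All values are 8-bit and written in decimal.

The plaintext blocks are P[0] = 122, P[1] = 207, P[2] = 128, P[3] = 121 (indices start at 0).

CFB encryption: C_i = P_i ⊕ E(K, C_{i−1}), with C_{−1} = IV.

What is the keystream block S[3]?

C[0]: E(K, 132) = 60; 122 ⊕ 60 = 70.
C[1]: E(K, 70) = 254; 207 ⊕ 254 = 49.
C[2]: E(K, 49) = 233; 128 ⊕ 233 = 105.
C[3]: E(K, 105) = 33; 121 ⊕ 33 = 88.
So S[3] = 33.

33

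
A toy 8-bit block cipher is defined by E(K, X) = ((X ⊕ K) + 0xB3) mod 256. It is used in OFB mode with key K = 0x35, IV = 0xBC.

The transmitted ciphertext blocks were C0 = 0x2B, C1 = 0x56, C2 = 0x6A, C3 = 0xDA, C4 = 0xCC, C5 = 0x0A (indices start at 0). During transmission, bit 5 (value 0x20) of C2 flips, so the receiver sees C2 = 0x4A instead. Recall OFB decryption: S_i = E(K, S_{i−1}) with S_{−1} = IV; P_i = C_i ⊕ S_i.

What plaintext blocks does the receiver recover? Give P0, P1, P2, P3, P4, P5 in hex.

P0 = 0x17, P1 = 0xEA, P2 = 0x76, P3 = 0x66, P4 = 0xF0, P5 = 0xB6

Only C2 changed, to 0x4A. In OFB, a change in C_i flips the same bit in P_i only; the keystream is unaffected. Decrypting the received ciphertext:
P0: S = E(K, 0xBC) = 0x3C; 0x2B ⊕ 0x3C = 0x17.
P1: S = E(K, 0x3C) = 0xBC; 0x56 ⊕ 0xBC = 0xEA.
P2: S = E(K, 0xBC) = 0x3C; 0x4A ⊕ 0x3C = 0x76.
P3: S = E(K, 0x3C) = 0xBC; 0xDA ⊕ 0xBC = 0x66.
P4: S = E(K, 0xBC) = 0x3C; 0xCC ⊕ 0x3C = 0xF0.
P5: S = E(K, 0x3C) = 0xBC; 0x0A ⊕ 0xBC = 0xB6.
Blocks that differ from the original plaintext: P2.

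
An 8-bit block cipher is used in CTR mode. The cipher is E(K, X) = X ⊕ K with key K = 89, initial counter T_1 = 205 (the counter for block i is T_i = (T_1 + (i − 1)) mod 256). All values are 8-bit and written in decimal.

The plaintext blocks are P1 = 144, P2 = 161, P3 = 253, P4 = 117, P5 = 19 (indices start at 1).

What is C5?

C5 = 155

CTR encryption: S_i = E(K, T_i) where T_i is the counter for block i; C_i = P_i ⊕ S_i.
C1: T = 205, S = E(K, T) = 148; 144 ⊕ 148 = 4.
C2: T = 206, S = E(K, T) = 151; 161 ⊕ 151 = 54.
C3: T = 207, S = E(K, T) = 150; 253 ⊕ 150 = 107.
C4: T = 208, S = E(K, T) = 137; 117 ⊕ 137 = 252.
C5: T = 209, S = E(K, T) = 136; 19 ⊕ 136 = 155.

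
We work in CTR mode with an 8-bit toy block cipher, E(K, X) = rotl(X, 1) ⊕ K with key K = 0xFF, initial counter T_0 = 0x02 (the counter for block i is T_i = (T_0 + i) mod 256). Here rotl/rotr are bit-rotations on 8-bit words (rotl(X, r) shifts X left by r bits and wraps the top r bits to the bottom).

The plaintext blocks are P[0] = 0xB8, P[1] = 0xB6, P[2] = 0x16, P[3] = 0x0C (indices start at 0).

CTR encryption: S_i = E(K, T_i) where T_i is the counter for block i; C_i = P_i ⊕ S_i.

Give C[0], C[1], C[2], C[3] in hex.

C[0] = 0x43, C[1] = 0x4F, C[2] = 0xE1, C[3] = 0xF9

C[0]: T = 0x02, S = E(K, T) = 0xFB; 0xB8 ⊕ 0xFB = 0x43.
C[1]: T = 0x03, S = E(K, T) = 0xF9; 0xB6 ⊕ 0xF9 = 0x4F.
C[2]: T = 0x04, S = E(K, T) = 0xF7; 0x16 ⊕ 0xF7 = 0xE1.
C[3]: T = 0x05, S = E(K, T) = 0xF5; 0x0C ⊕ 0xF5 = 0xF9.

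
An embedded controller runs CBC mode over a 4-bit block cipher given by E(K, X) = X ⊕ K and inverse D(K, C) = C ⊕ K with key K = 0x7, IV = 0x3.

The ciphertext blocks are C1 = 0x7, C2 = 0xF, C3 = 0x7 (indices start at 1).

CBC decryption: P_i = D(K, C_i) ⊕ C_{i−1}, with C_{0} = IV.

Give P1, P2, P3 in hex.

P1 = 0x3, P2 = 0xF, P3 = 0xF

P1: D(K, 0x7) = 0x0; 0x0 ⊕ 0x3 = 0x3.
P2: D(K, 0xF) = 0x8; 0x8 ⊕ 0x7 = 0xF.
P3: D(K, 0x7) = 0x0; 0x0 ⊕ 0xF = 0xF.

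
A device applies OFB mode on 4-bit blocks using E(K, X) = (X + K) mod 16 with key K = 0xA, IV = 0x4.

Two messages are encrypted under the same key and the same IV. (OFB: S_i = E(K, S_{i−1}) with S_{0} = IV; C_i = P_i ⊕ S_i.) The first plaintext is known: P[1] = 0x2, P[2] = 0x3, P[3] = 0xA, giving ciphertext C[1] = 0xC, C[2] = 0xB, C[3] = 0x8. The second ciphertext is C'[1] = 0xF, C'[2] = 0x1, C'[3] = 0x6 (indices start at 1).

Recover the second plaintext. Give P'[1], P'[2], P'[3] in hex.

In OFB with a reused IV, both messages share the same keystream S_i, so C_i ⊕ C'_i = P_i ⊕ P'_i and thus P'_i = P_i ⊕ C_i ⊕ C'_i.
P'[1]: 0x2 ⊕ 0xC ⊕ 0xF = 0x1.
P'[2]: 0x3 ⊕ 0xB ⊕ 0x1 = 0x9.
P'[3]: 0xA ⊕ 0x8 ⊕ 0x6 = 0x4.

P'[1] = 0x1, P'[2] = 0x9, P'[3] = 0x4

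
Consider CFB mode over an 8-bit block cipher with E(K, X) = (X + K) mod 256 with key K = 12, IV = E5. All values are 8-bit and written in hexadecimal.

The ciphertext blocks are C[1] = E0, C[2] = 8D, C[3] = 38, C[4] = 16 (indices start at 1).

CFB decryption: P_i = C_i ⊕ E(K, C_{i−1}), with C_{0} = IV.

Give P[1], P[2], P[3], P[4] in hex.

P[1] = 17, P[2] = 7F, P[3] = A7, P[4] = 5C

P[1]: E(K, E5) = F7; E0 ⊕ F7 = 17.
P[2]: E(K, E0) = F2; 8D ⊕ F2 = 7F.
P[3]: E(K, 8D) = 9F; 38 ⊕ 9F = A7.
P[4]: E(K, 38) = 4A; 16 ⊕ 4A = 5C.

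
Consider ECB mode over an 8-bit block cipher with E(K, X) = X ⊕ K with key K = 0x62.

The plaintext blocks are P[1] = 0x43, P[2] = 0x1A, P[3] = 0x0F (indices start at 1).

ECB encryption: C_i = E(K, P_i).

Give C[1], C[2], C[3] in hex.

C[1]: E(K, 0x43) = 0x21.
C[2]: E(K, 0x1A) = 0x78.
C[3]: E(K, 0x0F) = 0x6D.

C[1] = 0x21, C[2] = 0x78, C[3] = 0x6D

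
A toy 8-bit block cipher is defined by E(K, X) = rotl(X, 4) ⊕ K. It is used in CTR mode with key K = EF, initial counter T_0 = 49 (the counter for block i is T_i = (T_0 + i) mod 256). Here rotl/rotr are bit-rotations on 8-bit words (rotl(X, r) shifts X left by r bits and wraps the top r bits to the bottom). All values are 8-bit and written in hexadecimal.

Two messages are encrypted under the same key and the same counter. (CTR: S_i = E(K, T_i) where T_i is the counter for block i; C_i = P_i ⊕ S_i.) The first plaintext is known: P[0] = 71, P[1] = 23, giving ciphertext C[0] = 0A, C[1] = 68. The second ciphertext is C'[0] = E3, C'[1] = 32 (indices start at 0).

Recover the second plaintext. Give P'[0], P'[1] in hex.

P'[0] = 98, P'[1] = 79

In CTR with a reused counter, both messages share the same keystream S_i, so C_i ⊕ C'_i = P_i ⊕ P'_i and thus P'_i = P_i ⊕ C_i ⊕ C'_i.
P'[0]: 71 ⊕ 0A ⊕ E3 = 98.
P'[1]: 23 ⊕ 68 ⊕ 32 = 79.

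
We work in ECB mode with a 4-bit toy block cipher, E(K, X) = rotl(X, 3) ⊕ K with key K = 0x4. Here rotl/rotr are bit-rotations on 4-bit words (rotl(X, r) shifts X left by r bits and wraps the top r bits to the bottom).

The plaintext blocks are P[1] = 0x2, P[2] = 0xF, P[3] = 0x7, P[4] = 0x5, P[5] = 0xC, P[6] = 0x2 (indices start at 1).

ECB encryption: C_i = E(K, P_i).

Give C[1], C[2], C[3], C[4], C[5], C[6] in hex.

C[1] = 0x5, C[2] = 0xB, C[3] = 0xF, C[4] = 0xE, C[5] = 0x2, C[6] = 0x5

C[1]: E(K, 0x2) = 0x5.
C[2]: E(K, 0xF) = 0xB.
C[3]: E(K, 0x7) = 0xF.
C[4]: E(K, 0x5) = 0xE.
C[5]: E(K, 0xC) = 0x2.
C[6]: E(K, 0x2) = 0x5.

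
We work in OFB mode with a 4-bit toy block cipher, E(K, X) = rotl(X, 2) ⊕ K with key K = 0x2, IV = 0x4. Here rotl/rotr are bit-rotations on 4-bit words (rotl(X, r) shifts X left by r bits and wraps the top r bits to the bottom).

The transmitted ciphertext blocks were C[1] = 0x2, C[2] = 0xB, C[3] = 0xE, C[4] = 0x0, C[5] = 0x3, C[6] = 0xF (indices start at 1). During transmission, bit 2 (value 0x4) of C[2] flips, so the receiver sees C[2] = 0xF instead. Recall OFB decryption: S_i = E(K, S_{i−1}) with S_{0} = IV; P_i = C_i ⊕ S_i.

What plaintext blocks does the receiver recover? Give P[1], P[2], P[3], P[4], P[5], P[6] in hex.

P[1] = 0x1, P[2] = 0x1, P[3] = 0x7, P[4] = 0x4, P[5] = 0x0, P[6] = 0x1

Only C[2] changed, to 0xF. In OFB, a change in C_i flips the same bit in P_i only; the keystream is unaffected. Decrypting the received ciphertext:
P[1]: S = E(K, 0x4) = 0x3; 0x2 ⊕ 0x3 = 0x1.
P[2]: S = E(K, 0x3) = 0xE; 0xF ⊕ 0xE = 0x1.
P[3]: S = E(K, 0xE) = 0x9; 0xE ⊕ 0x9 = 0x7.
P[4]: S = E(K, 0x9) = 0x4; 0x0 ⊕ 0x4 = 0x4.
P[5]: S = E(K, 0x4) = 0x3; 0x3 ⊕ 0x3 = 0x0.
P[6]: S = E(K, 0x3) = 0xE; 0xF ⊕ 0xE = 0x1.
Blocks that differ from the original plaintext: P[2].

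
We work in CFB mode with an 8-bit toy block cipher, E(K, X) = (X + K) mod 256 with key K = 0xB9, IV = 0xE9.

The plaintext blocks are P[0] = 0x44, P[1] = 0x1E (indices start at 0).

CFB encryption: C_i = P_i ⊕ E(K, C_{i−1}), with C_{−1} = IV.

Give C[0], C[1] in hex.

C[0]: E(K, 0xE9) = 0xA2; 0x44 ⊕ 0xA2 = 0xE6.
C[1]: E(K, 0xE6) = 0x9F; 0x1E ⊕ 0x9F = 0x81.

C[0] = 0xE6, C[1] = 0x81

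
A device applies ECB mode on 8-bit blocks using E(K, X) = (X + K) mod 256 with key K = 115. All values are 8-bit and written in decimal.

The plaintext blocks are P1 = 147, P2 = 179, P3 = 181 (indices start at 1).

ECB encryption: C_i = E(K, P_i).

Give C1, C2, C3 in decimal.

C1: E(K, 147) = 6.
C2: E(K, 179) = 38.
C3: E(K, 181) = 40.

C1 = 6, C2 = 38, C3 = 40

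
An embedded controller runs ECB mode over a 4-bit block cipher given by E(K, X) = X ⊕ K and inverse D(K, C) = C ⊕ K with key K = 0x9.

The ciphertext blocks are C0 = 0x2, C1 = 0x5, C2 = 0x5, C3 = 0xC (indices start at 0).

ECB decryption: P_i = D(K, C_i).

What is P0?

P0: D(K, 0x2) = 0xB.

P0 = 0xB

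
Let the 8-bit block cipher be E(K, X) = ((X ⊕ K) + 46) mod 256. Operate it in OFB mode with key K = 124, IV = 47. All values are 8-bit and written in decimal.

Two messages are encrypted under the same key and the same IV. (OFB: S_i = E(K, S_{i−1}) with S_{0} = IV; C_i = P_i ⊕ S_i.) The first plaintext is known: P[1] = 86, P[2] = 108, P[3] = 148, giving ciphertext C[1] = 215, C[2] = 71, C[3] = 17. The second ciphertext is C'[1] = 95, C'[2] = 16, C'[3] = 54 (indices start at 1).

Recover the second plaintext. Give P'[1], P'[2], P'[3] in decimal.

In OFB with a reused IV, both messages share the same keystream S_i, so C_i ⊕ C'_i = P_i ⊕ P'_i and thus P'_i = P_i ⊕ C_i ⊕ C'_i.
P'[1]: 86 ⊕ 215 ⊕ 95 = 222.
P'[2]: 108 ⊕ 71 ⊕ 16 = 59.
P'[3]: 148 ⊕ 17 ⊕ 54 = 179.

P'[1] = 222, P'[2] = 59, P'[3] = 179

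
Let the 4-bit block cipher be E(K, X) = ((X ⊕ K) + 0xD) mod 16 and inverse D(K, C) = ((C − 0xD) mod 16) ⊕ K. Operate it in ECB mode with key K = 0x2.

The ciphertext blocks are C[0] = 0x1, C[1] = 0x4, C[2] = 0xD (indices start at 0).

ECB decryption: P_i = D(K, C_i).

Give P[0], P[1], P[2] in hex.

P[0] = 0x6, P[1] = 0x5, P[2] = 0x2

P[0]: D(K, 0x1) = 0x6.
P[1]: D(K, 0x4) = 0x5.
P[2]: D(K, 0xD) = 0x2.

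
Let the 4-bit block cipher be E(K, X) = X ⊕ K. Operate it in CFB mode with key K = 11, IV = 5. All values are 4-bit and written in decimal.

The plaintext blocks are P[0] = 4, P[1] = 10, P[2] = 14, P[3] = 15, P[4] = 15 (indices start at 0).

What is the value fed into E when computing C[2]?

11

CFB encryption: C_i = P_i ⊕ E(K, C_{i−1}), with C_{−1} = IV.
C[0]: E(K, 5) = 14; 4 ⊕ 14 = 10.
C[1]: E(K, 10) = 1; 10 ⊕ 1 = 11.
C[2]: E(K, 11) = 0; 14 ⊕ 0 = 14.
So the input to E for block [2] is 11.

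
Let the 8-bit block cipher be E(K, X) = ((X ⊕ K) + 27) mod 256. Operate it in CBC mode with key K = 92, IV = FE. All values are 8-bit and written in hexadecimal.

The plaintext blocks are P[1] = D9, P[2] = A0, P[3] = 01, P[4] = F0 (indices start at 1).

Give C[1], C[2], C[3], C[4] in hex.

C[1] = DC, C[2] = 15, C[3] = AD, C[4] = F6

CBC encryption: C_i = E(K, P_i ⊕ C_{i−1}), with C_{0} = IV.
C[1]: P[1] ⊕ FE = 27; E(K, 27) = DC.
C[2]: P[2] ⊕ DC = 7C; E(K, 7C) = 15.
C[3]: P[3] ⊕ 15 = 14; E(K, 14) = AD.
C[4]: P[4] ⊕ AD = 5D; E(K, 5D) = F6.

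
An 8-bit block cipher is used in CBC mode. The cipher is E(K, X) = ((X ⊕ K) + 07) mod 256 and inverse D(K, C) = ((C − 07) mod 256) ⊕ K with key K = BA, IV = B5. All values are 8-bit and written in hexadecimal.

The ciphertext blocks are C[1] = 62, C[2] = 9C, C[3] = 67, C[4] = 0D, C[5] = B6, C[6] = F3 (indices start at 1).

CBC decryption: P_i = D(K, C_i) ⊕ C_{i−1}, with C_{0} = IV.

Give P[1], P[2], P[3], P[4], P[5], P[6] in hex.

P[1]: D(K, 62) = E1; E1 ⊕ B5 = 54.
P[2]: D(K, 9C) = 2F; 2F ⊕ 62 = 4D.
P[3]: D(K, 67) = DA; DA ⊕ 9C = 46.
P[4]: D(K, 0D) = BC; BC ⊕ 67 = DB.
P[5]: D(K, B6) = 15; 15 ⊕ 0D = 18.
P[6]: D(K, F3) = 56; 56 ⊕ B6 = E0.

P[1] = 54, P[2] = 4D, P[3] = 46, P[4] = DB, P[5] = 18, P[6] = E0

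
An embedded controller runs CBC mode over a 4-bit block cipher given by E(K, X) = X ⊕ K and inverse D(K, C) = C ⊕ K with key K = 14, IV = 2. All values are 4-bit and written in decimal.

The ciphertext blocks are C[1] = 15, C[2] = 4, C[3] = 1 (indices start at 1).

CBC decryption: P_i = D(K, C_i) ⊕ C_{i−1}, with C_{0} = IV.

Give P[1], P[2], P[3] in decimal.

P[1]: D(K, 15) = 1; 1 ⊕ 2 = 3.
P[2]: D(K, 4) = 10; 10 ⊕ 15 = 5.
P[3]: D(K, 1) = 15; 15 ⊕ 4 = 11.

P[1] = 3, P[2] = 5, P[3] = 11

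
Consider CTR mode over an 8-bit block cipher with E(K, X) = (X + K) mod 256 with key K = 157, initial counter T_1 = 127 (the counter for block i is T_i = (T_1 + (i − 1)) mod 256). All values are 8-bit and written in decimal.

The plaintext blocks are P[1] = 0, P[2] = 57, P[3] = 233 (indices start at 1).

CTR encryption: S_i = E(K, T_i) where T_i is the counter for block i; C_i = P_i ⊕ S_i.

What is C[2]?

C[1]: T = 127, S = E(K, T) = 28; 0 ⊕ 28 = 28.
C[2]: T = 128, S = E(K, T) = 29; 57 ⊕ 29 = 36.

C[2] = 36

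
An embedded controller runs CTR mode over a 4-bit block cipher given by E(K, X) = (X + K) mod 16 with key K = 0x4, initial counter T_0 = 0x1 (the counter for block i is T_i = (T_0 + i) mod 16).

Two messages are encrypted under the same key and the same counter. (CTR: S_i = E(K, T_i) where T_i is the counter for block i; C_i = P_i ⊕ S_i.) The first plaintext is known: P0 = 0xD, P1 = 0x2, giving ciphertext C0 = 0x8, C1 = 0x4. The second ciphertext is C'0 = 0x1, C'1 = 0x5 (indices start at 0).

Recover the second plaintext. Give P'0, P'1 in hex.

P'0 = 0x4, P'1 = 0x3

In CTR with a reused counter, both messages share the same keystream S_i, so C_i ⊕ C'_i = P_i ⊕ P'_i and thus P'_i = P_i ⊕ C_i ⊕ C'_i.
P'0: 0xD ⊕ 0x8 ⊕ 0x1 = 0x4.
P'1: 0x2 ⊕ 0x4 ⊕ 0x5 = 0x3.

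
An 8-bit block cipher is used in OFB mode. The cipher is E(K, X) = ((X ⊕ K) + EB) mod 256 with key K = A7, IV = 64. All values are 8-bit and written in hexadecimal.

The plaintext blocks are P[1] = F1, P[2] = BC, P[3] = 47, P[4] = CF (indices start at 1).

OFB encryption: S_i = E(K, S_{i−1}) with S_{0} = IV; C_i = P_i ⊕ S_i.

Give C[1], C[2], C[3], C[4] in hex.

C[1] = 5F, C[2] = 48, C[3] = 79, C[4] = 4B

C[1]: S = E(K, 64) = AE; F1 ⊕ AE = 5F.
C[2]: S = E(K, AE) = F4; BC ⊕ F4 = 48.
C[3]: S = E(K, F4) = 3E; 47 ⊕ 3E = 79.
C[4]: S = E(K, 3E) = 84; CF ⊕ 84 = 4B.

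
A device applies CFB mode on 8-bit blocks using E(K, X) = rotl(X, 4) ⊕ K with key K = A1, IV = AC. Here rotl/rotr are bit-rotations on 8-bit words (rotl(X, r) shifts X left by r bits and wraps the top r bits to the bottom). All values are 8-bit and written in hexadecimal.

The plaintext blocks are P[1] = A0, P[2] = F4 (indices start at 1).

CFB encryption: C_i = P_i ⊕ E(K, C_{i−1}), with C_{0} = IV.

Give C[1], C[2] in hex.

C[1]: E(K, AC) = 6B; A0 ⊕ 6B = CB.
C[2]: E(K, CB) = 1D; F4 ⊕ 1D = E9.

C[1] = CB, C[2] = E9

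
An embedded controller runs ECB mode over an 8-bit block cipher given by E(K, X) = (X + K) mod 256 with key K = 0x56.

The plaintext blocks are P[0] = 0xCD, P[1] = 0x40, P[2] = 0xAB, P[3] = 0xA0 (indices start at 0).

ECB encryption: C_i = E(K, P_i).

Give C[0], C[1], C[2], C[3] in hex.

C[0] = 0x23, C[1] = 0x96, C[2] = 0x01, C[3] = 0xF6

C[0]: E(K, 0xCD) = 0x23.
C[1]: E(K, 0x40) = 0x96.
C[2]: E(K, 0xAB) = 0x01.
C[3]: E(K, 0xA0) = 0xF6.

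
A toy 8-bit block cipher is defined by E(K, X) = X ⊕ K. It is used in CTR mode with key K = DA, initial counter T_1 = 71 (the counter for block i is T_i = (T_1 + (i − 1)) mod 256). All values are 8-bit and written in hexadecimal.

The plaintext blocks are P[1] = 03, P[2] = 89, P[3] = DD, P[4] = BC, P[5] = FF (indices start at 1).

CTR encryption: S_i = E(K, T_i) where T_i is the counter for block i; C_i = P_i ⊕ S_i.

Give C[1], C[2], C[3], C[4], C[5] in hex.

C[1]: T = 71, S = E(K, T) = AB; 03 ⊕ AB = A8.
C[2]: T = 72, S = E(K, T) = A8; 89 ⊕ A8 = 21.
C[3]: T = 73, S = E(K, T) = A9; DD ⊕ A9 = 74.
C[4]: T = 74, S = E(K, T) = AE; BC ⊕ AE = 12.
C[5]: T = 75, S = E(K, T) = AF; FF ⊕ AF = 50.

C[1] = A8, C[2] = 21, C[3] = 74, C[4] = 12, C[5] = 50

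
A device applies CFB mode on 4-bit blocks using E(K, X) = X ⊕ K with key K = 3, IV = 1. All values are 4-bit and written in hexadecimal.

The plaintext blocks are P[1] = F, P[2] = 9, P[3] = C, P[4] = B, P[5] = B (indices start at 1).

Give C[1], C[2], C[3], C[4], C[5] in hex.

C[1] = D, C[2] = 7, C[3] = 8, C[4] = 0, C[5] = 8

CFB encryption: C_i = P_i ⊕ E(K, C_{i−1}), with C_{0} = IV.
C[1]: E(K, 1) = 2; F ⊕ 2 = D.
C[2]: E(K, D) = E; 9 ⊕ E = 7.
C[3]: E(K, 7) = 4; C ⊕ 4 = 8.
C[4]: E(K, 8) = B; B ⊕ B = 0.
C[5]: E(K, 0) = 3; B ⊕ 3 = 8.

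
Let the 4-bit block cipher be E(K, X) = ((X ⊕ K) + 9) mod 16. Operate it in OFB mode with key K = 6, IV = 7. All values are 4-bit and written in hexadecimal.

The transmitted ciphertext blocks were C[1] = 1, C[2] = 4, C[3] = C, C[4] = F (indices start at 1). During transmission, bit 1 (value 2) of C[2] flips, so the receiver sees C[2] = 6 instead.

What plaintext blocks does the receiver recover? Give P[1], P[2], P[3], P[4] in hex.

P[1] = B, P[2] = 3, P[3] = 0, P[4] = C

OFB decryption: S_i = E(K, S_{i−1}) with S_{0} = IV; P_i = C_i ⊕ S_i.
Only C[2] changed, to 6. In OFB, a change in C_i flips the same bit in P_i only; the keystream is unaffected. Decrypting the received ciphertext:
P[1]: S = E(K, 7) = A; 1 ⊕ A = B.
P[2]: S = E(K, A) = 5; 6 ⊕ 5 = 3.
P[3]: S = E(K, 5) = C; C ⊕ C = 0.
P[4]: S = E(K, C) = 3; F ⊕ 3 = C.
Blocks that differ from the original plaintext: P[2].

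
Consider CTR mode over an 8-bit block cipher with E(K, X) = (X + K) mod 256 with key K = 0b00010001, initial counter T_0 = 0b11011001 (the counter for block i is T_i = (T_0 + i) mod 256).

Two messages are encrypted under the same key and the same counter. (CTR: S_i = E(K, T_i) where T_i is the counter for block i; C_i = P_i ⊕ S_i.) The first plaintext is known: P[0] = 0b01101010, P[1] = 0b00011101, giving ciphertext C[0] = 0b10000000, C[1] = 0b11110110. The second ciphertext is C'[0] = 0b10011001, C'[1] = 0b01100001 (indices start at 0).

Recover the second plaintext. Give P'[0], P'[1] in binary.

In CTR with a reused counter, both messages share the same keystream S_i, so C_i ⊕ C'_i = P_i ⊕ P'_i and thus P'_i = P_i ⊕ C_i ⊕ C'_i.
P'[0]: 0b01101010 ⊕ 0b10000000 ⊕ 0b10011001 = 0b01110011.
P'[1]: 0b00011101 ⊕ 0b11110110 ⊕ 0b01100001 = 0b10001010.

P'[0] = 0b01110011, P'[1] = 0b10001010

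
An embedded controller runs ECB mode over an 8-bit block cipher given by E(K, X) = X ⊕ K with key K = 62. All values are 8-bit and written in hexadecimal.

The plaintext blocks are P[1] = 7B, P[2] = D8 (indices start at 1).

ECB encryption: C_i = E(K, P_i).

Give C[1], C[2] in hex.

C[1] = 19, C[2] = BA

C[1]: E(K, 7B) = 19.
C[2]: E(K, D8) = BA.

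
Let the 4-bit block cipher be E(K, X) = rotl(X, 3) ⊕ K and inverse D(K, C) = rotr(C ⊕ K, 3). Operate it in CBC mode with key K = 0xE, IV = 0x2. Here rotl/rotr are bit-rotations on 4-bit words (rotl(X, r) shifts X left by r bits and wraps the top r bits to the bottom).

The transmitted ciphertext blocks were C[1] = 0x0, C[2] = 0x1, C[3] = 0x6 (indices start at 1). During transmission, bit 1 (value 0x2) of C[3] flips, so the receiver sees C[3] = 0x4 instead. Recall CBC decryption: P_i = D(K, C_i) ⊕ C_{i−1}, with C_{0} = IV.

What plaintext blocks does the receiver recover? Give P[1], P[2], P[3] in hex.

P[1] = 0xF, P[2] = 0xF, P[3] = 0x4

Only C[3] changed, to 0x4. In CBC, a change in C_i garbles P_i and flips the same bit in P_{i+1}. Decrypting the received ciphertext:
P[1]: D(K, 0x0) = 0xD; 0xD ⊕ 0x2 = 0xF.
P[2]: D(K, 0x1) = 0xF; 0xF ⊕ 0x0 = 0xF.
P[3]: D(K, 0x4) = 0x5; 0x5 ⊕ 0x1 = 0x4.
Blocks that differ from the original plaintext: P[3].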